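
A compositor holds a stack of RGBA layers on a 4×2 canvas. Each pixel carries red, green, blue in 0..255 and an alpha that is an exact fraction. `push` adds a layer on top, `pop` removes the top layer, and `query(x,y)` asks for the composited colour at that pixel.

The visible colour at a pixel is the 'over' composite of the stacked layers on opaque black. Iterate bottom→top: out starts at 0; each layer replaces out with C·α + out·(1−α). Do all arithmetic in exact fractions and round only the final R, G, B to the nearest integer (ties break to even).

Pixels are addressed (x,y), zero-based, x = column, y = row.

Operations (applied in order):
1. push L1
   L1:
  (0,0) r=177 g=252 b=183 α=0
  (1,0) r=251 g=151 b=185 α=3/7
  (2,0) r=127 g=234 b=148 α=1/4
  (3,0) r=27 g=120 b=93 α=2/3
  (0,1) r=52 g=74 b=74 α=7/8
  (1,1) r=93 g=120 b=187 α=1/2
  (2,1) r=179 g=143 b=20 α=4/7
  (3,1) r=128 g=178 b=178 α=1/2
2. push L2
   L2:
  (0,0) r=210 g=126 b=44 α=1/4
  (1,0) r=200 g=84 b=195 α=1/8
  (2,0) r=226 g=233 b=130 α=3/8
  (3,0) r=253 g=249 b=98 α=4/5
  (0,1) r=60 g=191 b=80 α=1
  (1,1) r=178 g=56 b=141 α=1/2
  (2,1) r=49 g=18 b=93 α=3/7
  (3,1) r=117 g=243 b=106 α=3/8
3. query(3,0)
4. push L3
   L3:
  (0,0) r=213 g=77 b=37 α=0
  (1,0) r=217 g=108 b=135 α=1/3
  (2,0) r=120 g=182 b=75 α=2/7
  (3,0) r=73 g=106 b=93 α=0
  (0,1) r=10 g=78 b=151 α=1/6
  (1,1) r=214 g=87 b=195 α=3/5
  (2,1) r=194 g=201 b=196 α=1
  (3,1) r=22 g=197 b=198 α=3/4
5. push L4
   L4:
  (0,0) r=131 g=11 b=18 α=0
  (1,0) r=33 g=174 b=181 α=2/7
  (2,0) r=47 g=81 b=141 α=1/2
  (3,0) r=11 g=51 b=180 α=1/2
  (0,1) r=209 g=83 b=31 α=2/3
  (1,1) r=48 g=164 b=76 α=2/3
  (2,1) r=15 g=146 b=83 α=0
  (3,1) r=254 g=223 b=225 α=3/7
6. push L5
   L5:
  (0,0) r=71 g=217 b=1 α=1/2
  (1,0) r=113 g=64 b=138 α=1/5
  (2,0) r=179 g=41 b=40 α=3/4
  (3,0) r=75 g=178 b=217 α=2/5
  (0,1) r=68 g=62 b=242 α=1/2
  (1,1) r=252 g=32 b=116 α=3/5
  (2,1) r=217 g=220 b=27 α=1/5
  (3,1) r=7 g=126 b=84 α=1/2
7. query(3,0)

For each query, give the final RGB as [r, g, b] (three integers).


(3,0) stack=L1,L2; from [0,0,0]:
L1 α=2/3: [18, 80, 62]
L2 α=4/5: [206, 1076/5, 454/5]
→ [206, 215, 91]

query (3,0) [L1,L2,L3,L4,L5] — begin 0,0,0
L1 α=2/3: [18, 80, 62]
L2 α=4/5: [206, 1076/5, 454/5]
L3 α=0: [206, 1076/5, 454/5]
L4 α=1/2: [217/2, 1331/10, 677/5]
L5 α=2/5: [951/10, 7553/50, 4201/25]
→ [95, 151, 168]


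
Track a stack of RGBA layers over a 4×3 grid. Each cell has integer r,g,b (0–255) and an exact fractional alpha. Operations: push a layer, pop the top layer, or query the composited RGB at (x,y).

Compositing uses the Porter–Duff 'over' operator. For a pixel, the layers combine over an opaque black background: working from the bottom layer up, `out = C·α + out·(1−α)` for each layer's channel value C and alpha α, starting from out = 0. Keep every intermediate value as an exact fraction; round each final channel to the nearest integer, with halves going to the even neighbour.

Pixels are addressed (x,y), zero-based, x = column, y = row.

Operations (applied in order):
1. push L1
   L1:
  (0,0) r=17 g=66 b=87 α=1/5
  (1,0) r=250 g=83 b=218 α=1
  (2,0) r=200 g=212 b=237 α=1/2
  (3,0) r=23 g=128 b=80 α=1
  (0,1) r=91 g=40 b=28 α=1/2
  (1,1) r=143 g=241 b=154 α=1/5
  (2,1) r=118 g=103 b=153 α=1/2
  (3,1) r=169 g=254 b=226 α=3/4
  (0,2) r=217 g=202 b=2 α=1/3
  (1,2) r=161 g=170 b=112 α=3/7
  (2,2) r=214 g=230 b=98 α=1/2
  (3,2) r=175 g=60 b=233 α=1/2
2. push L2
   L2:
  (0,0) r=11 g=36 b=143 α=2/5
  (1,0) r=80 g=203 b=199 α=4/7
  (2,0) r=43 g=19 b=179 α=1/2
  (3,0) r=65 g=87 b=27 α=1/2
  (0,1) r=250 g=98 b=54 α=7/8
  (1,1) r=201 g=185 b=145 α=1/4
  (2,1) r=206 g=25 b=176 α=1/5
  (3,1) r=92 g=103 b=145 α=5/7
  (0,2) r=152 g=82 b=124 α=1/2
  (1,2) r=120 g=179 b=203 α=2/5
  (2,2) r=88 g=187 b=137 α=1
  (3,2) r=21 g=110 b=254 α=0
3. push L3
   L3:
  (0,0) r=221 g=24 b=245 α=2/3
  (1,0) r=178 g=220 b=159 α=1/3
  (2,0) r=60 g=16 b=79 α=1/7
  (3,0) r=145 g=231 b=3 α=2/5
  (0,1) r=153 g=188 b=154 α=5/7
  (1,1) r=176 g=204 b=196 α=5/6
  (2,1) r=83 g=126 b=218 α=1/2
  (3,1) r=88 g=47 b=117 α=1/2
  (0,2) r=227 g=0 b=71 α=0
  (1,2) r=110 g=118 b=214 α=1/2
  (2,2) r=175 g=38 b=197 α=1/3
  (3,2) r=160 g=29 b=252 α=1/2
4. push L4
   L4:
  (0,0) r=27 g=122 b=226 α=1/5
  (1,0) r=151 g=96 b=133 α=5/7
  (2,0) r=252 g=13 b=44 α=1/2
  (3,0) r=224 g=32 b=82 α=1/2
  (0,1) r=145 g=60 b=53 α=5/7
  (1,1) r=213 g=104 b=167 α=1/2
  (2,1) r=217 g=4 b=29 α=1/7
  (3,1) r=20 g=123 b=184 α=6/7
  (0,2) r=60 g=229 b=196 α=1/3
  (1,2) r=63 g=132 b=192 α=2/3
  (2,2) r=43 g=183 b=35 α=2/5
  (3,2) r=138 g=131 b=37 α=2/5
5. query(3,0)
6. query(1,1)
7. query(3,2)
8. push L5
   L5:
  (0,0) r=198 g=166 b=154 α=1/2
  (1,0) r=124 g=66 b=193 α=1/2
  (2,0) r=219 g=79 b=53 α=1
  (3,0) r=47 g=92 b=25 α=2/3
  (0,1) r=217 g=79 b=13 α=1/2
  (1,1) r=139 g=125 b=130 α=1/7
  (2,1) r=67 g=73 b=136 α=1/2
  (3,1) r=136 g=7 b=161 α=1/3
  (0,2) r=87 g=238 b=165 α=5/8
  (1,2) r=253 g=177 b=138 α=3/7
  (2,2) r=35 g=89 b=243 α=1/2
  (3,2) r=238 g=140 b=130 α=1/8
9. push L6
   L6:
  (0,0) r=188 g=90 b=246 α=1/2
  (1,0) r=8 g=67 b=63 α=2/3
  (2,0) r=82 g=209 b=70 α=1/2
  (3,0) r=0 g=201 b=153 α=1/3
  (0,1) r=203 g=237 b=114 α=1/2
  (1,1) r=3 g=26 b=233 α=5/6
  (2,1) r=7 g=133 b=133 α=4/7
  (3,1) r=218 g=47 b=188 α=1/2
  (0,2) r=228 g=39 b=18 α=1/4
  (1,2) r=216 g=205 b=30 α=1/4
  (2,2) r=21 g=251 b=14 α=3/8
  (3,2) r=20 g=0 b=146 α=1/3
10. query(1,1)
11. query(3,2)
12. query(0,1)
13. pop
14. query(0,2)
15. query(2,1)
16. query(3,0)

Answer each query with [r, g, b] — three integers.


at x=3,y=0 over L1,L2,L3,L4:
after L1 α=1: [23, 128, 80]
after L2 α=1/2: [44, 215/2, 107/2]
after L3 α=2/5: [422/5, 1569/10, 333/10]
after L4 α=1/2: [771/5, 1889/20, 1153/20]
→ [154, 94, 58]

query (1,1) [L1,L2,L3,L4] — begin 0,0,0
after L1 α=1/5: [143/5, 241/5, 154/5]
after L2 α=1/4: [717/10, 412/5, 1187/20]
after L3 α=5/6: [9517/60, 2756/15, 6929/40]
after L4 α=1/2: [22297/120, 2158/15, 13609/80]
rounded: [186, 144, 170]

query (3,2) [L1,L2,L3,L4] — begin 0,0,0
L1 α=1/2: [175/2, 30, 233/2]
L2 α=0: [175/2, 30, 233/2]
L3 α=1/2: [495/4, 59/2, 737/4]
L4 α=2/5: [2589/20, 701/10, 2507/20]
→ [129, 70, 125]

query (1,1) [L1,L2,L3,L4,L5,L6] — begin 0,0,0
after L1 α=1/5: [143/5, 241/5, 154/5]
after L2 α=1/4: [717/10, 412/5, 1187/20]
after L3 α=5/6: [9517/60, 2756/15, 6929/40]
after L4 α=1/2: [22297/120, 2158/15, 13609/80]
after L5 α=1/7: [25077/140, 4941/35, 46027/280]
after L6 α=5/6: [9059/280, 9491/210, 372227/1680]
rounded: [32, 45, 222]

(3,2) stack=L1,L2,L3,L4,L5,L6; from [0,0,0]:
after L1 α=1/2: [175/2, 30, 233/2]
after L2 α=0: [175/2, 30, 233/2]
after L3 α=1/2: [495/4, 59/2, 737/4]
after L4 α=2/5: [2589/20, 701/10, 2507/20]
after L5 α=1/8: [22883/160, 6307/80, 20149/160]
after L6 α=1/3: [8161/80, 6307/120, 31829/240]
= [102, 53, 133]

at x=0,y=1 over L1,L2,L3,L4,L5,L6:
L1 α=1/2: [91/2, 20, 14]
L2 α=7/8: [3591/16, 353/4, 49]
L3 α=5/7: [9711/56, 319/2, 124]
L4 α=5/7: [30011/196, 619/7, 513/7]
L5 α=1/2: [72543/392, 586/7, 302/7]
L6 α=1/2: [152119/784, 2245/14, 550/7]
= [194, 160, 79]

query (0,2) [L1,L2,L3,L4,L5] — begin 0,0,0
after L1 α=1/3: [217/3, 202/3, 2/3]
after L2 α=1/2: [673/6, 224/3, 187/3]
after L3 α=0: [673/6, 224/3, 187/3]
after L4 α=1/3: [853/9, 1135/9, 962/9]
after L5 α=5/8: [1079/12, 4705/24, 3437/24]
rounded: [90, 196, 143]

at x=2,y=1 over L1,L2,L3,L4,L5:
L1 α=1/2: [59, 103/2, 153/2]
L2 α=1/5: [442/5, 231/5, 482/5]
L3 α=1/2: [857/10, 861/10, 786/5]
L4 α=1/7: [3656/35, 2603/35, 4861/35]
L5 α=1/2: [6001/70, 2579/35, 9621/70]
rounded: [86, 74, 137]

at x=3,y=0 over L1,L2,L3,L4,L5:
+L1 (α=1) → [23, 128, 80]
+L2 (α=1/2) → [44, 215/2, 107/2]
+L3 (α=2/5) → [422/5, 1569/10, 333/10]
+L4 (α=1/2) → [771/5, 1889/20, 1153/20]
+L5 (α=2/3) → [1241/15, 5569/60, 2153/60]
→ [83, 93, 36]


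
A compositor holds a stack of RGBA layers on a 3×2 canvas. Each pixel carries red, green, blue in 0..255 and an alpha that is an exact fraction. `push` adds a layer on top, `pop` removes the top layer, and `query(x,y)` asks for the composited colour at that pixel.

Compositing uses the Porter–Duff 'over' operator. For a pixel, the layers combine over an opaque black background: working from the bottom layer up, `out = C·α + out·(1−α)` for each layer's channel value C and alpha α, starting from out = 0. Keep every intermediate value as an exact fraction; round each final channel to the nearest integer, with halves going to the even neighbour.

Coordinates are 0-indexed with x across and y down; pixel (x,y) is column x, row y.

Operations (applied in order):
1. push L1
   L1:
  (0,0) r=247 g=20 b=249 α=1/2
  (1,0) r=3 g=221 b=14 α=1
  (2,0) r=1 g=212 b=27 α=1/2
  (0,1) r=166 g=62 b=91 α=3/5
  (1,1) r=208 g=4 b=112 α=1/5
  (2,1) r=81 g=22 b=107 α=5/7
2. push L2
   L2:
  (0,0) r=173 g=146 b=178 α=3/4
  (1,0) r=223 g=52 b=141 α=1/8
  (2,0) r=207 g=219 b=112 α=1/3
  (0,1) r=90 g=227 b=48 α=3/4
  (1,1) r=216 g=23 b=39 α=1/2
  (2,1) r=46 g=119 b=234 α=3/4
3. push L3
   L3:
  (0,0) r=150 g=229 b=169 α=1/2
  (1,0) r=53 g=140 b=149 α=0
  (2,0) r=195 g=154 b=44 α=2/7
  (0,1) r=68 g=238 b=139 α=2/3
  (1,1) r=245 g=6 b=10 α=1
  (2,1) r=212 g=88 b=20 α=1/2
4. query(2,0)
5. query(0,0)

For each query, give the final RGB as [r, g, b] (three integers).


query (2,0) [L1,L2,L3] — begin 0,0,0
+L1 (α=1/2) → [1/2, 106, 27/2]
+L2 (α=1/3) → [208/3, 431/3, 139/3]
+L3 (α=2/7) → [2210/21, 3079/21, 137/3]
rounded: [105, 147, 46]

(0,0) stack=L1,L2,L3; from [0,0,0]:
+L1 (α=1/2) → [247/2, 10, 249/2]
+L2 (α=3/4) → [1285/8, 112, 1317/8]
+L3 (α=1/2) → [2485/16, 341/2, 2669/16]
→ [155, 170, 167]


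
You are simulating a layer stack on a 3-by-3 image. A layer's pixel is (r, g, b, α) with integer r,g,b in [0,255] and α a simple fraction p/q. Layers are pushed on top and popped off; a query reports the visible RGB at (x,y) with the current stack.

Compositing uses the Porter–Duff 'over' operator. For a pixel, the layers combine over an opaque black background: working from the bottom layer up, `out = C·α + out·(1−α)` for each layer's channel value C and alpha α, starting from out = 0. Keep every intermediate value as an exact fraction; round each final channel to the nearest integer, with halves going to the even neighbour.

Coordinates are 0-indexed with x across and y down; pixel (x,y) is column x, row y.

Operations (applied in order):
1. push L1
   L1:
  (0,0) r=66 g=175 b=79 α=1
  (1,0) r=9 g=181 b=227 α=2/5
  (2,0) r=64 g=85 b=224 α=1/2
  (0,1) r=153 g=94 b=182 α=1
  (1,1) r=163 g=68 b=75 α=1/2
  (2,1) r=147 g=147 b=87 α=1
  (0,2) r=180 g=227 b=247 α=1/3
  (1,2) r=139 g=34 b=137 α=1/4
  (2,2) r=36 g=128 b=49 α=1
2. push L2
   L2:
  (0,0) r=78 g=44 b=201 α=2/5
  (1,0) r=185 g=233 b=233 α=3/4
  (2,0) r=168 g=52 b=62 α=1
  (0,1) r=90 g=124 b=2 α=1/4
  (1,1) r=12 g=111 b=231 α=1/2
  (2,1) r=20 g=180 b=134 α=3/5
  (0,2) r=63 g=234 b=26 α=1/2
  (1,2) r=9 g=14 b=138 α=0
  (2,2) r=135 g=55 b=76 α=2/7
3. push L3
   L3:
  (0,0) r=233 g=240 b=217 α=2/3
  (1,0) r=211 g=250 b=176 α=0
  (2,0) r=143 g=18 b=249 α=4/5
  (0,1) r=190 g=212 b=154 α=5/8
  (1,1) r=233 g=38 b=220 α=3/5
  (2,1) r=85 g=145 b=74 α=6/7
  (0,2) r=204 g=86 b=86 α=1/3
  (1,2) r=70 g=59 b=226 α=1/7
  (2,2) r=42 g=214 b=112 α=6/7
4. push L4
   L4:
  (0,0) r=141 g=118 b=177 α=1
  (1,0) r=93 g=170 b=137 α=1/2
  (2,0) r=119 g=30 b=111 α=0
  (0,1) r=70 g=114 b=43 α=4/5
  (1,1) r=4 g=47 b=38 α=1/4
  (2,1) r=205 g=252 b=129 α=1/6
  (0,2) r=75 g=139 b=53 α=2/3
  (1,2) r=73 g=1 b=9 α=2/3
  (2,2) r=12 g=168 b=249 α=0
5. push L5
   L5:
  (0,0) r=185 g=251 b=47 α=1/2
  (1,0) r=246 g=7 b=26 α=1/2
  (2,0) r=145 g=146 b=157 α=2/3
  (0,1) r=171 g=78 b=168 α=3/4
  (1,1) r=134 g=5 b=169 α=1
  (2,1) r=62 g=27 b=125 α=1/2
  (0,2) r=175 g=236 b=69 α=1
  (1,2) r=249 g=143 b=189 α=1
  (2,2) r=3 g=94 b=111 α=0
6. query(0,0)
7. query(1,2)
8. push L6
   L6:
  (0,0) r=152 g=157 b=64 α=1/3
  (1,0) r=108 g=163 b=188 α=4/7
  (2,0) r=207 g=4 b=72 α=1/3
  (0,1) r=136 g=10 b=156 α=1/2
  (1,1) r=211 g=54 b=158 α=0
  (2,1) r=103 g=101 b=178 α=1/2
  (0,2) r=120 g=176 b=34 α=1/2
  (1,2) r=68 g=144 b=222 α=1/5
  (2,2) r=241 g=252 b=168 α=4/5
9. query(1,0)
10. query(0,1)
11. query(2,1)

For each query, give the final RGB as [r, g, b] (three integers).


(0,0) stack=L1,L2,L3,L4,L5; from [0,0,0]:
after L1 α=1: [66, 175, 79]
after L2 α=2/5: [354/5, 613/5, 639/5]
after L3 α=2/3: [2684/15, 3013/15, 2809/15]
after L4 α=1: [141, 118, 177]
after L5 α=1/2: [163, 369/2, 112]
= [163, 184, 112]

at x=1,y=2 over L1,L2,L3,L4,L5:
after L1 α=1/4: [139/4, 17/2, 137/4]
after L2 α=0: [139/4, 17/2, 137/4]
after L3 α=1/7: [557/14, 110/7, 863/14]
after L4 α=2/3: [867/14, 124/21, 1115/42]
after L5 α=1: [249, 143, 189]
rounded: [249, 143, 189]

query (1,0) [L1,L2,L3,L4,L5,L6] — begin 0,0,0
L1 α=2/5: [18/5, 362/5, 454/5]
L2 α=3/4: [2793/20, 3857/20, 3949/20]
L3 α=0: [2793/20, 3857/20, 3949/20]
L4 α=1/2: [4653/40, 7257/40, 6689/40]
L5 α=1/2: [14493/80, 7537/80, 7729/80]
L6 α=4/7: [78039/560, 74771/560, 83347/560]
rounded: [139, 134, 149]

query (0,1) [L1,L2,L3,L4,L5,L6] — begin 0,0,0
after L1 α=1: [153, 94, 182]
after L2 α=1/4: [549/4, 203/2, 137]
after L3 α=5/8: [5447/32, 2729/16, 1181/8]
after L4 α=4/5: [14407/160, 2005/16, 2557/40]
after L5 α=3/4: [96487/640, 5749/64, 22717/160]
after L6 α=1/2: [183527/1280, 6389/128, 47677/320]
→ [143, 50, 149]

at x=2,y=1 over L1,L2,L3,L4,L5,L6:
L1 α=1: [147, 147, 87]
L2 α=3/5: [354/5, 834/5, 576/5]
L3 α=6/7: [2904/35, 5184/35, 2796/35]
L4 α=1/6: [4339/42, 1158/7, 1233/14]
L5 α=1/2: [6943/84, 1347/14, 2983/28]
L6 α=1/2: [15595/168, 2761/28, 7967/56]
→ [93, 99, 142]


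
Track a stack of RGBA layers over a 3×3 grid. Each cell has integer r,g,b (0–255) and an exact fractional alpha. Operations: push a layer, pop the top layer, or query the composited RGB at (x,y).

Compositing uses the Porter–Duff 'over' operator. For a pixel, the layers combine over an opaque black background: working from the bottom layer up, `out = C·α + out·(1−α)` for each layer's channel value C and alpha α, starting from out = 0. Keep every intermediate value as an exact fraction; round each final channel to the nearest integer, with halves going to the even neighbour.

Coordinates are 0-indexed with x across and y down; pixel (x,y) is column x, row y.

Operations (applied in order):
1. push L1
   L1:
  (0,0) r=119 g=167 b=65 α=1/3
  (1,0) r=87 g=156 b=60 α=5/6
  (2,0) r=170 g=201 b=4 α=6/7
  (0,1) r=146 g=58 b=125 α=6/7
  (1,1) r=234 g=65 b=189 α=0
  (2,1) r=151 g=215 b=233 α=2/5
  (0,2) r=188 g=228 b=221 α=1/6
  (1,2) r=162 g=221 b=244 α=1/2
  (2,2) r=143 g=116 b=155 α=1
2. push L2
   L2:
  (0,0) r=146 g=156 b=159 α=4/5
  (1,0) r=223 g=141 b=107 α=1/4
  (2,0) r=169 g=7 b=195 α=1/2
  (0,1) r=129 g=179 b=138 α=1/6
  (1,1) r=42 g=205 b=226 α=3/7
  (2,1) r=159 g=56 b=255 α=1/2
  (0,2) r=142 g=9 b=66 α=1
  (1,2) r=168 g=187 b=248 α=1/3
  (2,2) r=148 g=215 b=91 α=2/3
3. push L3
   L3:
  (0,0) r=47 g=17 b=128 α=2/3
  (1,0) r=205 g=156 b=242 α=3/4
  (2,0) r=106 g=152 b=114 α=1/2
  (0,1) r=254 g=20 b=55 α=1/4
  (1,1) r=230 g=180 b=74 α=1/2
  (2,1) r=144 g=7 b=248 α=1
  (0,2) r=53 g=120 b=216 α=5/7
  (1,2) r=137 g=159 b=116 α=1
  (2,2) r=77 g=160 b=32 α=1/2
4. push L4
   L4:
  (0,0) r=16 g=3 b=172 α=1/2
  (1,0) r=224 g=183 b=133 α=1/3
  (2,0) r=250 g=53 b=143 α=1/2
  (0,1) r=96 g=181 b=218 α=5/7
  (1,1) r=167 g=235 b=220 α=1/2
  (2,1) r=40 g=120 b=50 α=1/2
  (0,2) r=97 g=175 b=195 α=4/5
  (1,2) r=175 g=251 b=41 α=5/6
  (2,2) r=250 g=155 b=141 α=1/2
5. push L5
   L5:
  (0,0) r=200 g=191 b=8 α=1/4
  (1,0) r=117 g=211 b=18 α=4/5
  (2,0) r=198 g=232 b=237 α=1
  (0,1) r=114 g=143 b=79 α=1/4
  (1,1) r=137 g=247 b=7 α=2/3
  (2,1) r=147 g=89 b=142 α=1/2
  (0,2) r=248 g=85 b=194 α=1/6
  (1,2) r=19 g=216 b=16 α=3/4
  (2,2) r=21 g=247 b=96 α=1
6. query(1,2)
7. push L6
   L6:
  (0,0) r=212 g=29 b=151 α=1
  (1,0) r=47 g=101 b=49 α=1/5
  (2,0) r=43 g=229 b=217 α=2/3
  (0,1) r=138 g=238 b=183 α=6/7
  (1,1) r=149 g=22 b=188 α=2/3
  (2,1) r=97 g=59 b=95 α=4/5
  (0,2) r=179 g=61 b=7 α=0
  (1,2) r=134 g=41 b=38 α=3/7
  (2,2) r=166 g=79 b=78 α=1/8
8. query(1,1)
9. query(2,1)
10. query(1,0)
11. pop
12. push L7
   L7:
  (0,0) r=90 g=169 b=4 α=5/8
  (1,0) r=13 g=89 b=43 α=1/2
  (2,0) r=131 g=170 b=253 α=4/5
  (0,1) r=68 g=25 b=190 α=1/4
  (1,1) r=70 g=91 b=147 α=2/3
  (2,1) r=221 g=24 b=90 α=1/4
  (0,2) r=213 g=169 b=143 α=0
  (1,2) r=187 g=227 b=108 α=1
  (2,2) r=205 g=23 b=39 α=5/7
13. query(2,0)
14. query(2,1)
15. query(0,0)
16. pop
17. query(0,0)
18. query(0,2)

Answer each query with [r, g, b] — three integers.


query (1,2) [L1,L2,L3,L4,L5] — begin 0,0,0
+L1 (α=1/2) → [81, 221/2, 122]
+L2 (α=1/3) → [110, 136, 164]
+L3 (α=1) → [137, 159, 116]
+L4 (α=5/6) → [506/3, 707/3, 107/2]
+L5 (α=3/4) → [677/12, 2651/12, 203/8]
= [56, 221, 25]

at x=1,y=1 over L1,L2,L3,L4,L5,L6:
L1 α=0: [0, 0, 0]
L2 α=3/7: [18, 615/7, 678/7]
L3 α=1/2: [124, 1875/14, 598/7]
L4 α=1/2: [291/2, 5165/28, 1069/7]
L5 α=2/3: [839/6, 18997/84, 389/7]
L6 α=2/3: [2627/18, 22693/252, 1007/7]
rounded: [146, 90, 144]

query (2,1) [L1,L2,L3,L4,L5,L6] — begin 0,0,0
+L1 (α=2/5) → [302/5, 86, 466/5]
+L2 (α=1/2) → [1097/10, 71, 1741/10]
+L3 (α=1) → [144, 7, 248]
+L4 (α=1/2) → [92, 127/2, 149]
+L5 (α=1/2) → [239/2, 305/4, 291/2]
+L6 (α=4/5) → [203/2, 1249/20, 1051/10]
→ [102, 62, 105]

query (1,0) [L1,L2,L3,L4,L5,L6] — begin 0,0,0
after L1 α=5/6: [145/2, 130, 50]
after L2 α=1/4: [881/8, 531/4, 257/4]
after L3 α=3/4: [5801/32, 2403/16, 3161/16]
after L4 α=1/3: [9385/48, 1289/8, 4225/24]
after L5 α=4/5: [31849/240, 8041/40, 5953/120]
after L6 α=1/5: [34669/300, 9051/50, 7423/150]
→ [116, 181, 49]

query (2,0) [L1,L2,L3,L4,L5,L7] — begin 0,0,0
+L1 (α=6/7) → [1020/7, 1206/7, 24/7]
+L2 (α=1/2) → [2203/14, 1255/14, 1389/14]
+L3 (α=1/2) → [3687/28, 3383/28, 2985/28]
+L4 (α=1/2) → [10687/56, 4867/56, 6989/56]
+L5 (α=1) → [198, 232, 237]
+L7 (α=4/5) → [722/5, 912/5, 1249/5]
= [144, 182, 250]

query (2,1) [L1,L2,L3,L4,L5,L7] — begin 0,0,0
L1 α=2/5: [302/5, 86, 466/5]
L2 α=1/2: [1097/10, 71, 1741/10]
L3 α=1: [144, 7, 248]
L4 α=1/2: [92, 127/2, 149]
L5 α=1/2: [239/2, 305/4, 291/2]
L7 α=1/4: [1159/8, 1011/16, 1053/8]
= [145, 63, 132]

(0,0) stack=L1,L2,L3,L4,L5,L7; from [0,0,0]:
+L1 (α=1/3) → [119/3, 167/3, 65/3]
+L2 (α=4/5) → [1871/15, 2039/15, 1973/15]
+L3 (α=2/3) → [3281/45, 2549/45, 5813/45]
+L4 (α=1/2) → [4001/90, 1342/45, 13553/90]
+L5 (α=1/4) → [10001/120, 4207/60, 13793/120]
+L7 (α=5/8) → [28001/320, 21107/160, 14593/320]
→ [88, 132, 46]

query (0,0) [L1,L2,L3,L4,L5] — begin 0,0,0
+L1 (α=1/3) → [119/3, 167/3, 65/3]
+L2 (α=4/5) → [1871/15, 2039/15, 1973/15]
+L3 (α=2/3) → [3281/45, 2549/45, 5813/45]
+L4 (α=1/2) → [4001/90, 1342/45, 13553/90]
+L5 (α=1/4) → [10001/120, 4207/60, 13793/120]
rounded: [83, 70, 115]

at x=0,y=2 over L1,L2,L3,L4,L5:
after L1 α=1/6: [94/3, 38, 221/6]
after L2 α=1: [142, 9, 66]
after L3 α=5/7: [549/7, 618/7, 1212/7]
after L4 α=4/5: [653/7, 5518/35, 6672/35]
after L5 α=1/6: [1667/14, 6113/42, 4015/21]
rounded: [119, 146, 191]


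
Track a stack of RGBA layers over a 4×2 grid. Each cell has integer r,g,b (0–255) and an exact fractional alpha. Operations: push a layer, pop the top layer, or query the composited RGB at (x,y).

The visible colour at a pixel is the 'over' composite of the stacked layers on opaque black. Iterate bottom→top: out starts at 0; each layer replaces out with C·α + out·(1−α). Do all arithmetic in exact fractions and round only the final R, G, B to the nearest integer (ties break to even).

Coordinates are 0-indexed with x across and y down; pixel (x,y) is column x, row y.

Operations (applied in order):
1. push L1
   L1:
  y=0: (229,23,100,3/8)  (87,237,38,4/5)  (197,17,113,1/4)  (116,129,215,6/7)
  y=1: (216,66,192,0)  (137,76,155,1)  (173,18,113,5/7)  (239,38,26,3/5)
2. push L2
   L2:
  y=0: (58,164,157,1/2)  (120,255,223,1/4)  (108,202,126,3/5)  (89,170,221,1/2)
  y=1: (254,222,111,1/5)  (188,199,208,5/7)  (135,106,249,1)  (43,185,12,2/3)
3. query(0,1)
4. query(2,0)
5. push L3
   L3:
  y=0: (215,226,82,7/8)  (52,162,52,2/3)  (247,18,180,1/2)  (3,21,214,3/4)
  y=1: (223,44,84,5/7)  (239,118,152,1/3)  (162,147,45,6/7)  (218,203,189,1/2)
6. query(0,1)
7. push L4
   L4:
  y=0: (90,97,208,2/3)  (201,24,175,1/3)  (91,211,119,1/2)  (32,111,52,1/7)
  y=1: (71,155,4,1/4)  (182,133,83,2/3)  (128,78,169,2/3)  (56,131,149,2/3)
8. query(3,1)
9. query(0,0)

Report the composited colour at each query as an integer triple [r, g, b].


(0,1) stack=L1,L2; from [0,0,0]:
after L1 α=0: [0, 0, 0]
after L2 α=1/5: [254/5, 222/5, 111/5]
rounded: [51, 44, 22]

(2,0) stack=L1,L2; from [0,0,0]:
L1 α=1/4: [197/4, 17/4, 113/4]
L2 α=3/5: [169/2, 1229/10, 869/10]
= [84, 123, 87]

(0,1) stack=L1,L2,L3; from [0,0,0]:
after L1 α=0: [0, 0, 0]
after L2 α=1/5: [254/5, 222/5, 111/5]
after L3 α=5/7: [869/5, 1544/35, 2322/35]
= [174, 44, 66]

query (3,1) [L1,L2,L3,L4] — begin 0,0,0
+L1 (α=3/5) → [717/5, 114/5, 78/5]
+L2 (α=2/3) → [1147/15, 1964/15, 66/5]
+L3 (α=1/2) → [4417/30, 5009/30, 1011/10]
+L4 (α=2/3) → [7777/90, 12869/90, 3991/30]
= [86, 143, 133]

at x=0,y=0 over L1,L2,L3,L4:
L1 α=3/8: [687/8, 69/8, 75/2]
L2 α=1/2: [1151/16, 1381/16, 389/4]
L3 α=7/8: [25231/128, 26693/128, 2685/32]
L4 α=2/3: [48271/384, 17175/128, 15997/96]
→ [126, 134, 167]


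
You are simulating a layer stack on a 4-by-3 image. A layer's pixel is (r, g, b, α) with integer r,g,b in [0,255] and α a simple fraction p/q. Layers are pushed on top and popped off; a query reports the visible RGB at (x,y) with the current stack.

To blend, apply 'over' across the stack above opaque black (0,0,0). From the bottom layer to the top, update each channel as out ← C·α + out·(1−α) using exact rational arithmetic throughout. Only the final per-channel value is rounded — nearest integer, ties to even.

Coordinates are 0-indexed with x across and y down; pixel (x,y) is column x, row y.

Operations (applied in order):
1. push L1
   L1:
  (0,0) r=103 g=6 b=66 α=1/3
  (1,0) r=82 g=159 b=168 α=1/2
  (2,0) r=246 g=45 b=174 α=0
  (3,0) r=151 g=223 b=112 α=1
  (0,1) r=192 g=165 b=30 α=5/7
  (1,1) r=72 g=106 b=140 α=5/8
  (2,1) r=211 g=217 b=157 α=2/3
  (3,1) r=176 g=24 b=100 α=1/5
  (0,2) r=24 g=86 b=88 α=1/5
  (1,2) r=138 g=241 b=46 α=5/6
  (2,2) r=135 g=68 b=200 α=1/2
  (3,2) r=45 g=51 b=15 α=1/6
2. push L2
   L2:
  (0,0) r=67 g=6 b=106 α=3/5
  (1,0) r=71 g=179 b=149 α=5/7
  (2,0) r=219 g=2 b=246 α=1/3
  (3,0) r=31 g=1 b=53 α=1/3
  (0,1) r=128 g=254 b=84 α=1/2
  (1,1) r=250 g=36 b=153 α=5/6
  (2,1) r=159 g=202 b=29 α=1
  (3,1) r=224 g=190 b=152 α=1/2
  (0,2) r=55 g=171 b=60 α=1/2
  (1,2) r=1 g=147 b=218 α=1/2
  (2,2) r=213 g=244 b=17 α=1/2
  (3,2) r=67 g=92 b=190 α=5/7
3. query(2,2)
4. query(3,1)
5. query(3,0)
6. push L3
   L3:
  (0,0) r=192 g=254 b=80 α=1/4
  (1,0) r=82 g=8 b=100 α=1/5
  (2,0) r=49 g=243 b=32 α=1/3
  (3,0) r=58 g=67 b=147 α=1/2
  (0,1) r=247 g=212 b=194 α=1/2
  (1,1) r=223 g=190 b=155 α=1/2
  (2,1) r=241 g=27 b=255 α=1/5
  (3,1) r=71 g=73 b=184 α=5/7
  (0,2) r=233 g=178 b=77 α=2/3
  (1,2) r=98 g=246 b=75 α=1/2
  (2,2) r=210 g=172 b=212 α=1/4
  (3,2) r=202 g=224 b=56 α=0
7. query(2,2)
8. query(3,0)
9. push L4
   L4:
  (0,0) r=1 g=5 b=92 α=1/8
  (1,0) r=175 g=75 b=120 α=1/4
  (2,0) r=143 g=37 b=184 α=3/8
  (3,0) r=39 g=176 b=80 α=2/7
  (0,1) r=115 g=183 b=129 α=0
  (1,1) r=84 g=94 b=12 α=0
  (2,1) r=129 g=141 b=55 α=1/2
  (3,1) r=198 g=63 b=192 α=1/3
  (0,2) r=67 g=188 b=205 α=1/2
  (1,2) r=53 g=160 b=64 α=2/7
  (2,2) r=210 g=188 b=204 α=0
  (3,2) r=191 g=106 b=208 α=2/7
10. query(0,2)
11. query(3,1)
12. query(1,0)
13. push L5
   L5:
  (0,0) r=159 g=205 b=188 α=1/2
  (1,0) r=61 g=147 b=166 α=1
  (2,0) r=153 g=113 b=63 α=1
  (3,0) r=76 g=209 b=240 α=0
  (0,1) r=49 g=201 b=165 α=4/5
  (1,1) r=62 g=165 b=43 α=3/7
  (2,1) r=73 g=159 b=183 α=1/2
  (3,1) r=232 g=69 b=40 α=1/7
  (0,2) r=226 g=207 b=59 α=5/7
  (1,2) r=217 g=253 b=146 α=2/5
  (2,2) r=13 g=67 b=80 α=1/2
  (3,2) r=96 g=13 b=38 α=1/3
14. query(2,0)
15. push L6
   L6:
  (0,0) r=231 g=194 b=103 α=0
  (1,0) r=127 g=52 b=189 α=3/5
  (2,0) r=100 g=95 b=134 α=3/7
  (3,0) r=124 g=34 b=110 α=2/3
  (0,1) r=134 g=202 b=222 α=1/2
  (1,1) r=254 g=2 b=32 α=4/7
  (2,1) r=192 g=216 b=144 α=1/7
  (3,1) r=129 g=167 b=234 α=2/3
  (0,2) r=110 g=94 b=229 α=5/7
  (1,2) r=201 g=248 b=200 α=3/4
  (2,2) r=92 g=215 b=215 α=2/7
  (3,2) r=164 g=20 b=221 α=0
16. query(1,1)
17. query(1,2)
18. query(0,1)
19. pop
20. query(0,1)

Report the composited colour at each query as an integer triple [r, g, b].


at x=2,y=2 over L1,L2:
+L1 (α=1/2) → [135/2, 34, 100]
+L2 (α=1/2) → [561/4, 139, 117/2]
= [140, 139, 58]

query (3,1) [L1,L2] — begin 0,0,0
L1 α=1/5: [176/5, 24/5, 20]
L2 α=1/2: [648/5, 487/5, 86]
= [130, 97, 86]

(3,0) stack=L1,L2; from [0,0,0]:
+L1 (α=1) → [151, 223, 112]
+L2 (α=1/3) → [111, 149, 277/3]
= [111, 149, 92]

(2,2) stack=L1,L2,L3; from [0,0,0]:
+L1 (α=1/2) → [135/2, 34, 100]
+L2 (α=1/2) → [561/4, 139, 117/2]
+L3 (α=1/4) → [2523/16, 589/4, 775/8]
= [158, 147, 97]

at x=3,y=0 over L1,L2,L3:
L1 α=1: [151, 223, 112]
L2 α=1/3: [111, 149, 277/3]
L3 α=1/2: [169/2, 108, 359/3]
rounded: [84, 108, 120]

at x=0,y=2 over L1,L2,L3,L4:
L1 α=1/5: [24/5, 86/5, 88/5]
L2 α=1/2: [299/10, 941/10, 194/5]
L3 α=2/3: [1653/10, 4501/30, 964/15]
L4 α=1/2: [2323/20, 10141/60, 4039/30]
= [116, 169, 135]

(3,1) stack=L1,L2,L3,L4; from [0,0,0]:
L1 α=1/5: [176/5, 24/5, 20]
L2 α=1/2: [648/5, 487/5, 86]
L3 α=5/7: [3071/35, 2799/35, 156]
L4 α=1/3: [13072/105, 2601/35, 168]
= [124, 74, 168]

at x=1,y=0 over L1,L2,L3,L4:
after L1 α=1/2: [41, 159/2, 84]
after L2 α=5/7: [437/7, 1054/7, 913/7]
after L3 α=1/5: [2322/35, 4272/35, 4352/35]
after L4 α=1/4: [13091/140, 15441/140, 4314/35]
= [94, 110, 123]

(2,0) stack=L1,L2,L3,L4,L5; from [0,0,0]:
after L1 α=0: [0, 0, 0]
after L2 α=1/3: [73, 2/3, 82]
after L3 α=1/3: [65, 733/9, 196/3]
after L4 α=3/8: [377/4, 583/9, 659/6]
after L5 α=1: [153, 113, 63]
rounded: [153, 113, 63]

at x=1,y=1 over L1,L2,L3,L4,L5,L6:
L1 α=5/8: [45, 265/4, 175/2]
L2 α=5/6: [1295/6, 985/24, 1705/12]
L3 α=1/2: [2633/12, 5545/48, 3565/24]
L4 α=0: [2633/12, 5545/48, 3565/24]
L5 α=3/7: [3191/21, 11485/84, 4339/42]
L6 α=4/7: [10303/49, 11709/196, 6131/98]
→ [210, 60, 63]

at x=1,y=2 over L1,L2,L3,L4,L5,L6:
+L1 (α=5/6) → [115, 1205/6, 115/3]
+L2 (α=1/2) → [58, 2087/12, 769/6]
+L3 (α=1/2) → [78, 5039/24, 1219/12]
+L4 (α=2/7) → [496/7, 32875/168, 7631/84]
+L5 (α=2/5) → [4526/35, 61211/280, 15807/140]
+L6 (α=3/4) → [25631/140, 269531/1120, 99807/560]
→ [183, 241, 178]

at x=0,y=1 over L1,L2,L3,L4,L5,L6:
L1 α=5/7: [960/7, 825/7, 150/7]
L2 α=1/2: [928/7, 2603/14, 369/7]
L3 α=1/2: [2657/14, 5571/28, 1727/14]
L4 α=0: [2657/14, 5571/28, 1727/14]
L5 α=4/5: [5401/70, 28083/140, 10967/70]
L6 α=1/2: [14781/140, 56363/280, 26507/140]
= [106, 201, 189]

(0,1) stack=L1,L2,L3,L4,L5; from [0,0,0]:
L1 α=5/7: [960/7, 825/7, 150/7]
L2 α=1/2: [928/7, 2603/14, 369/7]
L3 α=1/2: [2657/14, 5571/28, 1727/14]
L4 α=0: [2657/14, 5571/28, 1727/14]
L5 α=4/5: [5401/70, 28083/140, 10967/70]
→ [77, 201, 157]


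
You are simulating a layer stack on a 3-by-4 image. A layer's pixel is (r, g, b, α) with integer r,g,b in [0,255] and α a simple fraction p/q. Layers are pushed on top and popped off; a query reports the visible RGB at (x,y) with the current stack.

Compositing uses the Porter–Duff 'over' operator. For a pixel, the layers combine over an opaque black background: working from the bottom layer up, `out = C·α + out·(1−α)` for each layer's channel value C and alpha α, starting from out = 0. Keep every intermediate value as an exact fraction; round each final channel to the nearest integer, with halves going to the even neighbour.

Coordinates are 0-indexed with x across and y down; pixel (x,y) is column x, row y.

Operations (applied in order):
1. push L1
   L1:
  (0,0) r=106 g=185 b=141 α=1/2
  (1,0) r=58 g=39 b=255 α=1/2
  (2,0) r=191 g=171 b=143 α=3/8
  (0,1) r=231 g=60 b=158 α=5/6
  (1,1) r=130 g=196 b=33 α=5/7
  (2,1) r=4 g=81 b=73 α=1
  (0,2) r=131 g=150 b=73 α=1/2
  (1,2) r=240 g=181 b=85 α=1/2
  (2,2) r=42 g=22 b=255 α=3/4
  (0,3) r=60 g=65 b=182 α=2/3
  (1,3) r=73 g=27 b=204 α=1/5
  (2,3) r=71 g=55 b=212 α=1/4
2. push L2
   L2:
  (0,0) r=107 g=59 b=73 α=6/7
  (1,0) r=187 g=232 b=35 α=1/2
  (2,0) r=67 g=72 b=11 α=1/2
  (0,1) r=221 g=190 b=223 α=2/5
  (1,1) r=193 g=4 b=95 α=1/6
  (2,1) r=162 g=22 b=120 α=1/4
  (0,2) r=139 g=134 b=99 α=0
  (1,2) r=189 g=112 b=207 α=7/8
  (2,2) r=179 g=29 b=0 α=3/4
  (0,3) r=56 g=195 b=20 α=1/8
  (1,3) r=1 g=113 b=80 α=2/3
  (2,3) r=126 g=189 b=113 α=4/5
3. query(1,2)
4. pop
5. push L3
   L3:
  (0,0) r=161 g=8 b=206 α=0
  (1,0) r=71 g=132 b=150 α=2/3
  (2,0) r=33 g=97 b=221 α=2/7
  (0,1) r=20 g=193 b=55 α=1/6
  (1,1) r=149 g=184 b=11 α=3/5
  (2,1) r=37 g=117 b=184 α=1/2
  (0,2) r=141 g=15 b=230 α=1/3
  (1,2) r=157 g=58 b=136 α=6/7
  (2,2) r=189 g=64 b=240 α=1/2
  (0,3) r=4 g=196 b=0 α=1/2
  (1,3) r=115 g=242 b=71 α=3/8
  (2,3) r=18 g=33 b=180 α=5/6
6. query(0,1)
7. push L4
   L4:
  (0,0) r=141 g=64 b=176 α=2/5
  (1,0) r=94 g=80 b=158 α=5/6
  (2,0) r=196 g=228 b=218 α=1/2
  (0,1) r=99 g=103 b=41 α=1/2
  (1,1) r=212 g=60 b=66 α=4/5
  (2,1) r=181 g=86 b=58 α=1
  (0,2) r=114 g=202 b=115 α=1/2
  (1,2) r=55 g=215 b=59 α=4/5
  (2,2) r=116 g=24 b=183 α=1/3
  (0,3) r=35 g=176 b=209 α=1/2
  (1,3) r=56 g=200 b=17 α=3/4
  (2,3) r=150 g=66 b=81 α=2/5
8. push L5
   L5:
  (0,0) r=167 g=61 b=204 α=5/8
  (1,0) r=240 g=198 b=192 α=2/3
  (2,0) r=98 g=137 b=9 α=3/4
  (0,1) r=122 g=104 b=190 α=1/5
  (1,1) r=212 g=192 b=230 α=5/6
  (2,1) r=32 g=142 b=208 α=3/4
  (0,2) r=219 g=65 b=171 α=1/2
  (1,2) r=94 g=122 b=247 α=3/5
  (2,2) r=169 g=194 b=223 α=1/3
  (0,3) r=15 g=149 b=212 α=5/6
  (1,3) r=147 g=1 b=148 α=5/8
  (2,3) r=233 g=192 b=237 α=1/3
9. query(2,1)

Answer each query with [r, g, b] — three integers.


at x=1,y=2 over L1,L2:
+L1 (α=1/2) → [120, 181/2, 85/2]
+L2 (α=7/8) → [1443/8, 1749/16, 2983/16]
= [180, 109, 186]

query (0,1) [L1,L3] — begin 0,0,0
L1 α=5/6: [385/2, 50, 395/3]
L3 α=1/6: [655/4, 443/6, 1070/9]
rounded: [164, 74, 119]

(2,1) stack=L1,L3,L4,L5; from [0,0,0]:
+L1 (α=1) → [4, 81, 73]
+L3 (α=1/2) → [41/2, 99, 257/2]
+L4 (α=1) → [181, 86, 58]
+L5 (α=3/4) → [277/4, 128, 341/2]
= [69, 128, 170]


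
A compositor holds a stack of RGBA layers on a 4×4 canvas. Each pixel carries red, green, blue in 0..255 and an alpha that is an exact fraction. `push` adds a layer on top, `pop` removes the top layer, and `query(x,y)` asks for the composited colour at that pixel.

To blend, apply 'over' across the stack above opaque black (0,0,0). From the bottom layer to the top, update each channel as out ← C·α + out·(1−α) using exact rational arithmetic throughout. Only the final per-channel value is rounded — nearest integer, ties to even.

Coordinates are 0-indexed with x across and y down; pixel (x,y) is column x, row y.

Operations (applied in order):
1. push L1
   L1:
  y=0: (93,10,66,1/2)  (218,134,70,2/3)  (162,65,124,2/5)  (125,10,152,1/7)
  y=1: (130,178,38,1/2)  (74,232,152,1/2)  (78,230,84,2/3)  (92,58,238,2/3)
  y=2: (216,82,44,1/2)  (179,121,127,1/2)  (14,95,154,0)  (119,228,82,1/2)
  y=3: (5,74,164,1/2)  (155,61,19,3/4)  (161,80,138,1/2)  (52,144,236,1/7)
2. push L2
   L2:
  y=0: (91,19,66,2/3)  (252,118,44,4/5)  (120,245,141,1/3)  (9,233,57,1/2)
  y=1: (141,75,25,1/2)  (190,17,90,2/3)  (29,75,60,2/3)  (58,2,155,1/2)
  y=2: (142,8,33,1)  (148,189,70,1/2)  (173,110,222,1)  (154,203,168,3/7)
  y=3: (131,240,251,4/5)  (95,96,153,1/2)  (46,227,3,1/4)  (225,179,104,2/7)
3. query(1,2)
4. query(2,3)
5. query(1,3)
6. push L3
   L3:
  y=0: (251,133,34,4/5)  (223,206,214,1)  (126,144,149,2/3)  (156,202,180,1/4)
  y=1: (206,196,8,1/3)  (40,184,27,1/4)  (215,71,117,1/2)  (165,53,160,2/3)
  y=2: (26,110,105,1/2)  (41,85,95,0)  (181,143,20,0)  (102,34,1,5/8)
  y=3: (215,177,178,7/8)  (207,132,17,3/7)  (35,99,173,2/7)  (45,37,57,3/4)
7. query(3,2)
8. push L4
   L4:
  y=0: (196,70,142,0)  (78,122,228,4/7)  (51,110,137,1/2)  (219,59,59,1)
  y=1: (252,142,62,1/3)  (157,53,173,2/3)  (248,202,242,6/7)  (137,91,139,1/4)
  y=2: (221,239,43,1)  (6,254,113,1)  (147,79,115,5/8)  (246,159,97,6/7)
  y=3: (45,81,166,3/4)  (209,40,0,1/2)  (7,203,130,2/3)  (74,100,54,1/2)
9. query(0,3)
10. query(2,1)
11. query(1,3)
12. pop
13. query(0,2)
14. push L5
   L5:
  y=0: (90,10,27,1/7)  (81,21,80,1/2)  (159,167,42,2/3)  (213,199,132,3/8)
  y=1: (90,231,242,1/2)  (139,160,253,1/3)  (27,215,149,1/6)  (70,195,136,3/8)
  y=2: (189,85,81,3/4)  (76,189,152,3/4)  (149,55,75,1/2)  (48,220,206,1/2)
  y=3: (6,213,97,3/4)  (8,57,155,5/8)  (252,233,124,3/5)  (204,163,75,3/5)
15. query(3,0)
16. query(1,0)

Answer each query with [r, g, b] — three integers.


(1,2) stack=L1,L2; from [0,0,0]:
after L1 α=1/2: [179/2, 121/2, 127/2]
after L2 α=1/2: [475/4, 499/4, 267/4]
= [119, 125, 67]

(2,3) stack=L1,L2; from [0,0,0]:
after L1 α=1/2: [161/2, 40, 69]
after L2 α=1/4: [575/8, 347/4, 105/2]
rounded: [72, 87, 52]

at x=1,y=3 over L1,L2:
after L1 α=3/4: [465/4, 183/4, 57/4]
after L2 α=1/2: [845/8, 567/8, 669/8]
→ [106, 71, 84]

at x=3,y=2 over L1,L2,L3:
after L1 α=1/2: [119/2, 114, 41]
after L2 α=3/7: [100, 1065/7, 668/7]
after L3 α=5/8: [405/4, 4385/56, 2039/56]
→ [101, 78, 36]

query (0,3) [L1,L2,L3,L4] — begin 0,0,0
+L1 (α=1/2) → [5/2, 37, 82]
+L2 (α=4/5) → [1053/10, 997/5, 1086/5]
+L3 (α=7/8) → [16103/80, 899/5, 1829/10]
+L4 (α=3/4) → [26903/320, 1057/10, 6809/40]
= [84, 106, 170]

(2,1) stack=L1,L2,L3,L4; from [0,0,0]:
+L1 (α=2/3) → [52, 460/3, 56]
+L2 (α=2/3) → [110/3, 910/9, 176/3]
+L3 (α=1/2) → [755/6, 1549/18, 527/6]
+L4 (α=6/7) → [9683/42, 23365/126, 9239/42]
rounded: [231, 185, 220]

query (1,3) [L1,L2,L3,L4] — begin 0,0,0
after L1 α=3/4: [465/4, 183/4, 57/4]
after L2 α=1/2: [845/8, 567/8, 669/8]
after L3 α=3/7: [2087/14, 1359/14, 771/14]
after L4 α=1/2: [5013/28, 1919/28, 771/28]
→ [179, 69, 28]

at x=0,y=2 over L1,L2,L3:
after L1 α=1/2: [108, 41, 22]
after L2 α=1: [142, 8, 33]
after L3 α=1/2: [84, 59, 69]
rounded: [84, 59, 69]

at x=3,y=0 over L1,L2,L3,L5:
+L1 (α=1/7) → [125/7, 10/7, 152/7]
+L2 (α=1/2) → [94/7, 1641/14, 551/14]
+L3 (α=1/4) → [687/14, 7751/56, 4173/56]
+L5 (α=3/8) → [12381/112, 72187/448, 43041/448]
→ [111, 161, 96]

query (1,0) [L1,L2,L3,L5] — begin 0,0,0
after L1 α=2/3: [436/3, 268/3, 140/3]
after L2 α=4/5: [692/3, 1684/15, 668/15]
after L3 α=1: [223, 206, 214]
after L5 α=1/2: [152, 227/2, 147]
rounded: [152, 114, 147]


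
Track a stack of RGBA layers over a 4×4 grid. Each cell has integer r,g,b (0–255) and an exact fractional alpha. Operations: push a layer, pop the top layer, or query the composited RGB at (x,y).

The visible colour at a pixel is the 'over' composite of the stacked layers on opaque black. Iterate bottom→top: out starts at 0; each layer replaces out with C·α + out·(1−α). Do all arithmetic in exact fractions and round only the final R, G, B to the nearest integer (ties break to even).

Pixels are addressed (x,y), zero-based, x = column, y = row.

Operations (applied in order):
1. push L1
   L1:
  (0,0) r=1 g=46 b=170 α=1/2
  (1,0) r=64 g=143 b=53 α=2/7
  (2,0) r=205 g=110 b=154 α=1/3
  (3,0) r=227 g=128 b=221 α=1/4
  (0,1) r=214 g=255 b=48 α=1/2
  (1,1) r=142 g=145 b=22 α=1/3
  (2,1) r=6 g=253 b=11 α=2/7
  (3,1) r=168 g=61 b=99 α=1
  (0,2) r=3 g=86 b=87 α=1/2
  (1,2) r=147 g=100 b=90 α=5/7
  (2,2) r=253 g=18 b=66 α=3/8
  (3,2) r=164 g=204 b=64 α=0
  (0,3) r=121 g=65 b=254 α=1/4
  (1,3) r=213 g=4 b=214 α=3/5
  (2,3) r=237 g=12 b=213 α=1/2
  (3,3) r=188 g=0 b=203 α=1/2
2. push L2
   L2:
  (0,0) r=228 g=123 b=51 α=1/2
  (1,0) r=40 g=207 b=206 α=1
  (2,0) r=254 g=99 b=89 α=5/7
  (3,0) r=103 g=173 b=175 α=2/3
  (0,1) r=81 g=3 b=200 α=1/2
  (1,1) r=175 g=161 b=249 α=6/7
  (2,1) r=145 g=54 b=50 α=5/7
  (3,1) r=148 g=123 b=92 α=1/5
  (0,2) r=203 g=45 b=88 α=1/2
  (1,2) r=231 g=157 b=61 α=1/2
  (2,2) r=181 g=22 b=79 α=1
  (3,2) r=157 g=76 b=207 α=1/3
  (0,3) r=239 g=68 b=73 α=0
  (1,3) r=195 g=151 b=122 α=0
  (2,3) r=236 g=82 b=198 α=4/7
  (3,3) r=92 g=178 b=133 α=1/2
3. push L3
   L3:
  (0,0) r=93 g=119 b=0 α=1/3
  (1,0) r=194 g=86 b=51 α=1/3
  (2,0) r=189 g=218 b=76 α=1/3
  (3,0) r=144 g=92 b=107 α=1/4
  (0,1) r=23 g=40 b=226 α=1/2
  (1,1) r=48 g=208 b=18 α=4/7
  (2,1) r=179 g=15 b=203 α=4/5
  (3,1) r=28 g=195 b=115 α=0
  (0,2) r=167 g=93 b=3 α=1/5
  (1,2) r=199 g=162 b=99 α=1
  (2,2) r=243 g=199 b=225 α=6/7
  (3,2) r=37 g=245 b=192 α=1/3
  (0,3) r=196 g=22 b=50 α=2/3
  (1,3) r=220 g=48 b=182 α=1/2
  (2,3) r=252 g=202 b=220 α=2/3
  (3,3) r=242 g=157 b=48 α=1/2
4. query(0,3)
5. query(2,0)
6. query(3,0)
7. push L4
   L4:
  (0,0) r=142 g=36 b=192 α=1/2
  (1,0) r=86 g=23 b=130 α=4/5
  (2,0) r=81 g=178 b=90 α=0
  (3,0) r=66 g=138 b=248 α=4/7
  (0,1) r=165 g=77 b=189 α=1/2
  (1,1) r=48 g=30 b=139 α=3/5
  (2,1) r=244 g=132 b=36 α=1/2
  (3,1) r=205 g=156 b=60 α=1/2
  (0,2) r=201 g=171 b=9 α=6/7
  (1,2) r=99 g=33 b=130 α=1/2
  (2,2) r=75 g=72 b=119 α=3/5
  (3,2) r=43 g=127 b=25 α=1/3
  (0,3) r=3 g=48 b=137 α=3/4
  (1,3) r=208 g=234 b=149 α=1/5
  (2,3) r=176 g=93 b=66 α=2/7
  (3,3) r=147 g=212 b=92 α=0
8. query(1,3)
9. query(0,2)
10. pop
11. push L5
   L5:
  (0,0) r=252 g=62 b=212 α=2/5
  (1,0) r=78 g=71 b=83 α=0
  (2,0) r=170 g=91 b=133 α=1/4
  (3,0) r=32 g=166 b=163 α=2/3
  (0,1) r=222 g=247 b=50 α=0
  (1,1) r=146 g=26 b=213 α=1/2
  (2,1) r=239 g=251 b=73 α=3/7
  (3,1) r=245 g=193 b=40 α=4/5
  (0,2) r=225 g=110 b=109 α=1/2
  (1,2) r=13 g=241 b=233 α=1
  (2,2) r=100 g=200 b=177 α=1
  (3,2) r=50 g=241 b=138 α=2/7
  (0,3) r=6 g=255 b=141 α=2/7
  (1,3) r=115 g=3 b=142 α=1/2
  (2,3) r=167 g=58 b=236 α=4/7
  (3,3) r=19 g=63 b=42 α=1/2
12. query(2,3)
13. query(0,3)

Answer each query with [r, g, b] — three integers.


(0,3) stack=L1,L2,L3; from [0,0,0]:
+L1 (α=1/4) → [121/4, 65/4, 127/2]
+L2 (α=0) → [121/4, 65/4, 127/2]
+L3 (α=2/3) → [563/4, 241/12, 109/2]
rounded: [141, 20, 54]

(2,0) stack=L1,L2,L3; from [0,0,0]:
L1 α=1/3: [205/3, 110/3, 154/3]
L2 α=5/7: [4220/21, 1705/21, 1643/21]
L3 α=1/3: [12409/63, 7988/63, 4882/63]
→ [197, 127, 77]

(3,0) stack=L1,L2,L3; from [0,0,0]:
+L1 (α=1/4) → [227/4, 32, 221/4]
+L2 (α=2/3) → [1051/12, 126, 1621/12]
+L3 (α=1/4) → [1627/16, 235/2, 2049/16]
= [102, 118, 128]

(1,3) stack=L1,L2,L3,L4; from [0,0,0]:
+L1 (α=3/5) → [639/5, 12/5, 642/5]
+L2 (α=0) → [639/5, 12/5, 642/5]
+L3 (α=1/2) → [1739/10, 126/5, 776/5]
+L4 (α=1/5) → [4518/25, 1674/25, 3849/25]
→ [181, 67, 154]

query (0,2) [L1,L2,L3,L4] — begin 0,0,0
+L1 (α=1/2) → [3/2, 43, 87/2]
+L2 (α=1/2) → [409/4, 44, 263/4]
+L3 (α=1/5) → [576/5, 269/5, 266/5]
+L4 (α=6/7) → [6606/35, 5399/35, 536/35]
→ [189, 154, 15]

(2,3) stack=L1,L2,L3,L5; from [0,0,0]:
+L1 (α=1/2) → [237/2, 6, 213/2]
+L2 (α=4/7) → [2599/14, 346/7, 2223/14]
+L3 (α=2/3) → [9655/42, 1058/7, 8383/42]
+L5 (α=4/7) → [19007/98, 4798/49, 21599/98]
rounded: [194, 98, 220]

query (0,3) [L1,L2,L3,L5] — begin 0,0,0
L1 α=1/4: [121/4, 65/4, 127/2]
L2 α=0: [121/4, 65/4, 127/2]
L3 α=2/3: [563/4, 241/12, 109/2]
L5 α=2/7: [409/4, 7325/84, 1109/14]
= [102, 87, 79]


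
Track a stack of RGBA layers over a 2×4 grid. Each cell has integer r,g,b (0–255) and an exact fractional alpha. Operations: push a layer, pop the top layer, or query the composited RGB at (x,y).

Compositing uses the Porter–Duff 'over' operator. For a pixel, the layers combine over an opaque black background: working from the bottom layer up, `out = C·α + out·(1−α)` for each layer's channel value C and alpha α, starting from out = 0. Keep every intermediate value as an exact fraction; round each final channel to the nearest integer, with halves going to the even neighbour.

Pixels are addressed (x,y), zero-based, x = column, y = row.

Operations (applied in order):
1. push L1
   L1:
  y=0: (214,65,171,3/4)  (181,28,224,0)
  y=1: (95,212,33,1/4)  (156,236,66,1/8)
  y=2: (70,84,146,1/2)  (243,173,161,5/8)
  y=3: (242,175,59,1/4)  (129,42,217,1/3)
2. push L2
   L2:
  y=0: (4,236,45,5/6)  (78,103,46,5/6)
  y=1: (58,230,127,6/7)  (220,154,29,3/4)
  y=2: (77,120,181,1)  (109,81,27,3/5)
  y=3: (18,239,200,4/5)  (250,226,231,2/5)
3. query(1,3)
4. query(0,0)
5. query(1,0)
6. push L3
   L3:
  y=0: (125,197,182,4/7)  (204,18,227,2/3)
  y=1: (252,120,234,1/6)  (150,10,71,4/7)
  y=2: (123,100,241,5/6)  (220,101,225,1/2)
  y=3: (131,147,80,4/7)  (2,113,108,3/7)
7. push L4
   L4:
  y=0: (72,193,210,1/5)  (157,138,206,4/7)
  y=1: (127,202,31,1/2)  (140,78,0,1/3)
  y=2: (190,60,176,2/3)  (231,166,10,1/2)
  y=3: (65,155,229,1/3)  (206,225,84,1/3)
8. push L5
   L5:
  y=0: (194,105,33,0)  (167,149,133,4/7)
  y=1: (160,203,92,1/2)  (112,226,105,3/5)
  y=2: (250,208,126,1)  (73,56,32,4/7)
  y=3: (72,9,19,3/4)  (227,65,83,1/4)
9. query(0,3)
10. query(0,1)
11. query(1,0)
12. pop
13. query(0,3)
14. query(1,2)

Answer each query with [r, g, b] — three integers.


at x=1,y=3 over L1,L2:
L1 α=1/3: [43, 14, 217/3]
L2 α=2/5: [629/5, 494/5, 679/5]
rounded: [126, 99, 136]

query (0,0) [L1,L2] — begin 0,0,0
L1 α=3/4: [321/2, 195/4, 513/4]
L2 α=5/6: [361/12, 4915/24, 471/8]
= [30, 205, 59]

(1,0) stack=L1,L2; from [0,0,0]:
+L1 (α=0) → [0, 0, 0]
+L2 (α=5/6) → [65, 515/6, 115/3]
→ [65, 86, 38]

(0,3) stack=L1,L2,L3,L4,L5; from [0,0,0]:
+L1 (α=1/4) → [121/2, 175/4, 59/4]
+L2 (α=4/5) → [53/2, 3999/20, 3259/20]
+L3 (α=4/7) → [1207/14, 23757/140, 2311/20]
+L4 (α=1/3) → [554/7, 34607/210, 4601/30]
+L5 (α=3/4) → [1033/14, 40277/840, 6311/120]
= [74, 48, 53]

(0,1) stack=L1,L2,L3,L4,L5; from [0,0,0]:
+L1 (α=1/4) → [95/4, 53, 33/4]
+L2 (α=6/7) → [1487/28, 1433/7, 3081/28]
+L3 (α=1/6) → [14491/168, 8005/42, 7319/56]
+L4 (α=1/2) → [35827/336, 16489/84, 9055/112]
+L5 (α=1/2) → [89587/672, 33541/168, 19359/224]
= [133, 200, 86]

at x=1,y=0 over L1,L2,L3,L4,L5:
after L1 α=0: [0, 0, 0]
after L2 α=5/6: [65, 515/6, 115/3]
after L3 α=2/3: [473/3, 731/18, 1477/9]
after L4 α=4/7: [1101/7, 4043/42, 3949/21]
after L5 α=4/7: [7979/49, 12387/98, 7673/49]
→ [163, 126, 157]

(0,3) stack=L1,L2,L3,L4; from [0,0,0]:
+L1 (α=1/4) → [121/2, 175/4, 59/4]
+L2 (α=4/5) → [53/2, 3999/20, 3259/20]
+L3 (α=4/7) → [1207/14, 23757/140, 2311/20]
+L4 (α=1/3) → [554/7, 34607/210, 4601/30]
→ [79, 165, 153]

at x=1,y=2 over L1,L2,L3,L4:
after L1 α=5/8: [1215/8, 865/8, 805/8]
after L2 α=3/5: [2523/20, 1837/20, 1129/20]
after L3 α=1/2: [6923/40, 3857/40, 5629/40]
after L4 α=1/2: [16163/80, 10497/80, 6029/80]
= [202, 131, 75]
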